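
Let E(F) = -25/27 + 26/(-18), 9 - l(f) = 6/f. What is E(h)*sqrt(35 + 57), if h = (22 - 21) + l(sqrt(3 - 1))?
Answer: -128*sqrt(23)/27 ≈ -22.736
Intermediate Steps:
l(f) = 9 - 6/f
h = 10 - 3*sqrt(2) (h = (22 - 21) + (9 - 6/sqrt(3 - 1)) = 1 + (9 - 6*sqrt(2)/2) = 1 + (9 - 3*sqrt(2)) = 10 - 3*sqrt(2) ≈ 5.7574)
E(F) = -64/27 (E(F) = -25*1/27 + 26*(-1/18) = -25/27 - 13/9 = -64/27)
E(h)*sqrt(35 + 57) = -64*sqrt(35 + 57)/27 = -128*sqrt(23)/27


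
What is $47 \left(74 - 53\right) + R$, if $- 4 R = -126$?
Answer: $\frac{2037}{2} \approx 1018.5$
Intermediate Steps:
$R = \frac{63}{2}$ ($R = \left(- \frac{1}{4}\right) \left(-126\right) = \frac{63}{2} \approx 31.5$)
$47 \left(74 - 53\right) + R = 47 \left(74 - 53\right) + \frac{63}{2} = 47 \cdot 21 + \frac{63}{2} = 987 + \frac{63}{2} = \frac{2037}{2}$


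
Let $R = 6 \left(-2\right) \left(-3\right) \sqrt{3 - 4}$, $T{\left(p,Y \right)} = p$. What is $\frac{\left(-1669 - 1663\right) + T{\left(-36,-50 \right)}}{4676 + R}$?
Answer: $- \frac{492149}{683321} + \frac{3789 i}{683321} \approx -0.72023 + 0.005545 i$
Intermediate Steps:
$R = 36 i$ ($R = 6 \cdot 6 \sqrt{-1} = 6 \cdot 6 i = 36 i \approx 36.0 i$)
$\frac{\left(-1669 - 1663\right) + T{\left(-36,-50 \right)}}{4676 + R} = \frac{\left(-1669 - 1663\right) - 36}{4676 + 36 i} = \left(-3332 - 36\right) \frac{4676 - 36 i}{21866272} = - 3368 \frac{4676 - 36 i}{21866272} = - \frac{421 \left(4676 - 36 i\right)}{2733284}$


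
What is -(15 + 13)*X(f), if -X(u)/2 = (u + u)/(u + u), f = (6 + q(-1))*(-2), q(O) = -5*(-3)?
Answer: 56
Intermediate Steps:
q(O) = 15
f = -42 (f = (6 + 15)*(-2) = 21*(-2) = -42)
X(u) = -2 (X(u) = -2*(u + u)/(u + u) = -2*2*u/(2*u) = -2*2*u*1/(2*u) = -2*1 = -2)
-(15 + 13)*X(f) = -(15 + 13)*(-2) = -28*(-2) = -1*(-56) = 56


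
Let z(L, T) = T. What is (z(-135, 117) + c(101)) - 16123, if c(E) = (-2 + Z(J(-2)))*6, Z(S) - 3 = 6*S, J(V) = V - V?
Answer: -16000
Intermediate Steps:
J(V) = 0
Z(S) = 3 + 6*S
c(E) = 6 (c(E) = (-2 + (3 + 6*0))*6 = (-2 + (3 + 0))*6 = (-2 + 3)*6 = 1*6 = 6)
(z(-135, 117) + c(101)) - 16123 = (117 + 6) - 16123 = 123 - 16123 = -16000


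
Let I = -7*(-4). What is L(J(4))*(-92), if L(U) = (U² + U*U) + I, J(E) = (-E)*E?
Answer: -49680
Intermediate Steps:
J(E) = -E²
I = 28
L(U) = 28 + 2*U² (L(U) = (U² + U*U) + 28 = (U² + U²) + 28 = 2*U² + 28 = 28 + 2*U²)
L(J(4))*(-92) = (28 + 2*(-1*4²)²)*(-92) = (28 + 2*(-1*16)²)*(-92) = (28 + 2*(-16)²)*(-92) = (28 + 2*256)*(-92) = (28 + 512)*(-92) = 540*(-92) = -49680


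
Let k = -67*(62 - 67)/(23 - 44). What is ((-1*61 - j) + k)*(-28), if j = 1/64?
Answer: 103445/48 ≈ 2155.1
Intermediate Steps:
j = 1/64 ≈ 0.015625
k = -335/21 (k = -67/((-21/(-5))) = -67/((-21*(-1/5))) = -67/21/5 = -67*5/21 = -335/21 ≈ -15.952)
((-1*61 - j) + k)*(-28) = ((-1*61 - 1*1/64) - 335/21)*(-28) = ((-61 - 1/64) - 335/21)*(-28) = (-3905/64 - 335/21)*(-28) = -103445/1344*(-28) = 103445/48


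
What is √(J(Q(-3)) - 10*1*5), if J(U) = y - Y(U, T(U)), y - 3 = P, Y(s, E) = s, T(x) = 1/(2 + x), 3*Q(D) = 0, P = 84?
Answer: √37 ≈ 6.0828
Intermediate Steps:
Q(D) = 0 (Q(D) = (⅓)*0 = 0)
y = 87 (y = 3 + 84 = 87)
J(U) = 87 - U
√(J(Q(-3)) - 10*1*5) = √((87 - 1*0) - 10*1*5) = √((87 + 0) - 10*5) = √(87 - 50) = √37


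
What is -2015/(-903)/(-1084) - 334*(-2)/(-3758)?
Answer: -330722753/1839262908 ≈ -0.17981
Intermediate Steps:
-2015/(-903)/(-1084) - 334*(-2)/(-3758) = -2015*(-1/903)*(-1/1084) + 668*(-1/3758) = (2015/903)*(-1/1084) - 334/1879 = -2015/978852 - 334/1879 = -330722753/1839262908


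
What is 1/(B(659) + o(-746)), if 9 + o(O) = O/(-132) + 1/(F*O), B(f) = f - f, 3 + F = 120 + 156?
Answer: -1120119/3750707 ≈ -0.29864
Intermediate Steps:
F = 273 (F = -3 + (120 + 156) = -3 + 276 = 273)
B(f) = 0
o(O) = -9 - O/132 + 1/(273*O) (o(O) = -9 + (O/(-132) + 1/(273*O)) = -9 + (O*(-1/132) + 1/(273*O)) = -9 + (-O/132 + 1/(273*O)) = -9 - O/132 + 1/(273*O))
1/(B(659) + o(-746)) = 1/(0 + (-9 - 1/132*(-746) + (1/273)/(-746))) = 1/(0 + (-9 + 373/66 + (1/273)*(-1/746))) = 1/(0 + (-9 + 373/66 - 1/203658)) = 1/(0 - 3750707/1120119) = 1/(-3750707/1120119) = -1120119/3750707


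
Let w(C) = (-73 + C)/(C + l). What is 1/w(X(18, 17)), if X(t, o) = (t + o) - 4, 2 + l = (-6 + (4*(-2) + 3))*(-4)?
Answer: -73/42 ≈ -1.7381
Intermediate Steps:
l = 42 (l = -2 + (-6 + (4*(-2) + 3))*(-4) = -2 + (-6 + (-8 + 3))*(-4) = -2 + (-6 - 5)*(-4) = -2 - 11*(-4) = -2 + 44 = 42)
X(t, o) = -4 + o + t (X(t, o) = (o + t) - 4 = -4 + o + t)
w(C) = (-73 + C)/(42 + C) (w(C) = (-73 + C)/(C + 42) = (-73 + C)/(42 + C))
1/w(X(18, 17)) = 1/((-73 + (-4 + 17 + 18))/(42 + (-4 + 17 + 18))) = 1/((-73 + 31)/(42 + 31)) = 1/(-42/73) = -73/42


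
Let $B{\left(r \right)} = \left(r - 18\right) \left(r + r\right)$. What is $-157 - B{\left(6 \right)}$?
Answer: $-13$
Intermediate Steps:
$B{\left(r \right)} = 2 r \left(-18 + r\right)$ ($B{\left(r \right)} = \left(-18 + r\right) 2 r = 2 r \left(-18 + r\right)$)
$-157 - B{\left(6 \right)} = -157 - 2 \cdot 6 \left(-18 + 6\right) = -157 - 2 \cdot 6 \left(-12\right) = -157 - -144 = -157 + 144 = -13$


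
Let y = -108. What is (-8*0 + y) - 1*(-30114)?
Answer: 30006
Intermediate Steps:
(-8*0 + y) - 1*(-30114) = (-8*0 - 108) - 1*(-30114) = (0 - 108) + 30114 = -108 + 30114 = 30006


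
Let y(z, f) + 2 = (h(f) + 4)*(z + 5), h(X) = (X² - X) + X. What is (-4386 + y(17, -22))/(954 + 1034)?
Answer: 1587/497 ≈ 3.1932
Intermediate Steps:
h(X) = X²
y(z, f) = -2 + (4 + f²)*(5 + z) (y(z, f) = -2 + (f² + 4)*(z + 5) = -2 + (4 + f²)*(5 + z))
(-4386 + y(17, -22))/(954 + 1034) = (-4386 + (18 + 4*17 + 5*(-22)² + 17*(-22)²))/(954 + 1034) = (-4386 + (18 + 68 + 5*484 + 17*484))/1988 = (-4386 + (18 + 68 + 2420 + 8228))*(1/1988) = (-4386 + 10734)*(1/1988) = 6348*(1/1988) = 1587/497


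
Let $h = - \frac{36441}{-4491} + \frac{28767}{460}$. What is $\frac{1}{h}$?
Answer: $\frac{229540}{16217273} \approx 0.014154$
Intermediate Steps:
$h = \frac{16217273}{229540}$ ($h = \left(-36441\right) \left(- \frac{1}{4491}\right) + 28767 \cdot \frac{1}{460} = \frac{4049}{499} + \frac{28767}{460} = \frac{16217273}{229540} \approx 70.651$)
$\frac{1}{h} = \frac{1}{\frac{16217273}{229540}} = \frac{229540}{16217273}$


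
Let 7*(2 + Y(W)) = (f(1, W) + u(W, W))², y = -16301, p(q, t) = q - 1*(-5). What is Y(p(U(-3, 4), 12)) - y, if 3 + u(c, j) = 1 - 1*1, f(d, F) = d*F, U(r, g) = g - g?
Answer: 114097/7 ≈ 16300.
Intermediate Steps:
U(r, g) = 0
p(q, t) = 5 + q (p(q, t) = q + 5 = 5 + q)
f(d, F) = F*d
u(c, j) = -3 (u(c, j) = -3 + (1 - 1*1) = -3 + (1 - 1) = -3 + 0 = -3)
Y(W) = -2 + (-3 + W)²/7 (Y(W) = -2 + (W*1 - 3)²/7 = -2 + (W - 3)²/7 = -2 + (-3 + W)²/7)
Y(p(U(-3, 4), 12)) - y = (-2 + (-3 + (5 + 0))²/7) - 1*(-16301) = (-2 + (-3 + 5)²/7) + 16301 = (-2 + (⅐)*2²) + 16301 = (-2 + (⅐)*4) + 16301 = (-2 + 4/7) + 16301 = -10/7 + 16301 = 114097/7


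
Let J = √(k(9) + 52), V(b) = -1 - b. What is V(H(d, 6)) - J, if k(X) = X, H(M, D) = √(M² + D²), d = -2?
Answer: -1 - √61 - 2*√10 ≈ -15.135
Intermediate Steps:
H(M, D) = √(D² + M²)
J = √61 (J = √(9 + 52) = √61 ≈ 7.8102)
V(H(d, 6)) - J = (-1 - √(6² + (-2)²)) - √61 = (-1 - √(36 + 4)) - √61 = (-1 - √40) - √61 = (-1 - 2*√10) - √61 = -1 - √61 - 2*√10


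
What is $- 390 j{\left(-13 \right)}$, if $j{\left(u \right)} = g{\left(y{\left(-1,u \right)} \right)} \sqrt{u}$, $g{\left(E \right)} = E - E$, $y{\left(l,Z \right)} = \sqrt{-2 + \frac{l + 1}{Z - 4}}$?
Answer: $0$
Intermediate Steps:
$y{\left(l,Z \right)} = \sqrt{-2 + \frac{1 + l}{-4 + Z}}$
$g{\left(E \right)} = 0$
$j{\left(u \right)} = 0$ ($j{\left(u \right)} = 0 \sqrt{u} = 0$)
$- 390 j{\left(-13 \right)} = \left(-390\right) 0 = 0$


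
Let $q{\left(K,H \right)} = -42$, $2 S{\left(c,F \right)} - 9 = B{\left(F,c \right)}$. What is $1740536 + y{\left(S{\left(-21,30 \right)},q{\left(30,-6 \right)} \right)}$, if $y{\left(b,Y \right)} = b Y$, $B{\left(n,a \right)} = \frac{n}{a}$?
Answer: $1740377$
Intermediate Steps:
$S{\left(c,F \right)} = \frac{9}{2} + \frac{F}{2 c}$ ($S{\left(c,F \right)} = \frac{9}{2} + \frac{F \frac{1}{c}}{2} = \frac{9}{2} + \frac{F}{2 c}$)
$y{\left(b,Y \right)} = Y b$
$1740536 + y{\left(S{\left(-21,30 \right)},q{\left(30,-6 \right)} \right)} = 1740536 - 42 \frac{30 + 9 \left(-21\right)}{2 \left(-21\right)} = 1740536 - 42 \cdot \frac{1}{2} \left(- \frac{1}{21}\right) \left(30 - 189\right) = 1740536 - 42 \cdot \frac{1}{2} \left(- \frac{1}{21}\right) \left(-159\right) = 1740536 - 159 = 1740377$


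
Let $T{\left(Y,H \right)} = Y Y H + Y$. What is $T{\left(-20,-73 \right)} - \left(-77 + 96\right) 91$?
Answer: $-30949$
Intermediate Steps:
$T{\left(Y,H \right)} = Y + H Y^{2}$ ($T{\left(Y,H \right)} = Y^{2} H + Y = H Y^{2} + Y = Y + H Y^{2}$)
$T{\left(-20,-73 \right)} - \left(-77 + 96\right) 91 = - 20 \left(1 - -1460\right) - \left(-77 + 96\right) 91 = - 20 \left(1 + 1460\right) - 19 \cdot 91 = \left(-20\right) 1461 - 1729 = -29220 - 1729 = -30949$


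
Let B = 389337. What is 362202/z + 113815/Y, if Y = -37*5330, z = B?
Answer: 2075581/5876858 ≈ 0.35318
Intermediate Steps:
z = 389337
Y = -197210
362202/z + 113815/Y = 362202/389337 + 113815/(-197210) = 362202*(1/389337) + 113815*(-1/197210) = 1802/1937 - 1751/3034 = 2075581/5876858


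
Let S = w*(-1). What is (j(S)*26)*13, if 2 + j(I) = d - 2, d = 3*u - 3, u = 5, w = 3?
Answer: 2704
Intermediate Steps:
S = -3 (S = 3*(-1) = -3)
d = 12 (d = 3*5 - 3 = 15 - 3 = 12)
j(I) = 8 (j(I) = -2 + (12 - 2) = -2 + 10 = 8)
(j(S)*26)*13 = (8*26)*13 = 208*13 = 2704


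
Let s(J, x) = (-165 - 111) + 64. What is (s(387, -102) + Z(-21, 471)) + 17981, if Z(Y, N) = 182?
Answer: 17951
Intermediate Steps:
s(J, x) = -212 (s(J, x) = -276 + 64 = -212)
(s(387, -102) + Z(-21, 471)) + 17981 = (-212 + 182) + 17981 = -30 + 17981 = 17951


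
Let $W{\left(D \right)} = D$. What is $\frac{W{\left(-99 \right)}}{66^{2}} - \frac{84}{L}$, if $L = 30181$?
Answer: $- \frac{33877}{1327964} \approx -0.02551$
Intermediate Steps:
$\frac{W{\left(-99 \right)}}{66^{2}} - \frac{84}{L} = - \frac{99}{66^{2}} - \frac{84}{30181} = - \frac{99}{4356} - \frac{84}{30181} = \left(-99\right) \frac{1}{4356} - \frac{84}{30181} = - \frac{1}{44} - \frac{84}{30181} = - \frac{33877}{1327964}$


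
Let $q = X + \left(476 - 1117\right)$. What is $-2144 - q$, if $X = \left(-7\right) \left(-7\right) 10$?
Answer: $-1993$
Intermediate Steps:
$X = 490$ ($X = 49 \cdot 10 = 490$)
$q = -151$ ($q = 490 + \left(476 - 1117\right) = 490 - 641 = -151$)
$-2144 - q = -2144 - -151 = -2144 + 151 = -1993$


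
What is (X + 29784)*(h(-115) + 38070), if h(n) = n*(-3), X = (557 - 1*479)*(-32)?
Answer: 1048268520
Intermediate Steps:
X = -2496 (X = (557 - 479)*(-32) = 78*(-32) = -2496)
h(n) = -3*n
(X + 29784)*(h(-115) + 38070) = (-2496 + 29784)*(-3*(-115) + 38070) = 27288*(345 + 38070) = 27288*38415 = 1048268520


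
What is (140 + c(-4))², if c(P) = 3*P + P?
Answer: 15376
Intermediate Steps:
c(P) = 4*P
(140 + c(-4))² = (140 + 4*(-4))² = (140 - 16)² = 124² = 15376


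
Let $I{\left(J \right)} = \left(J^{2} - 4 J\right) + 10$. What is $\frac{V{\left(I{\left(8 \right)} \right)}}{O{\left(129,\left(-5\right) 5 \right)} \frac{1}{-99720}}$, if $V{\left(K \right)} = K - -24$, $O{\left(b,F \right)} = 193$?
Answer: $- \frac{6581520}{193} \approx -34101.0$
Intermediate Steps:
$I{\left(J \right)} = 10 + J^{2} - 4 J$
$V{\left(K \right)} = 24 + K$ ($V{\left(K \right)} = K + 24 = 24 + K$)
$\frac{V{\left(I{\left(8 \right)} \right)}}{O{\left(129,\left(-5\right) 5 \right)} \frac{1}{-99720}} = \frac{24 + \left(10 + 8^{2} - 32\right)}{193 \frac{1}{-99720}} = \frac{24 + \left(10 + 64 - 32\right)}{193 \left(- \frac{1}{99720}\right)} = \frac{24 + 42}{- \frac{193}{99720}} = 66 \left(- \frac{99720}{193}\right) = - \frac{6581520}{193}$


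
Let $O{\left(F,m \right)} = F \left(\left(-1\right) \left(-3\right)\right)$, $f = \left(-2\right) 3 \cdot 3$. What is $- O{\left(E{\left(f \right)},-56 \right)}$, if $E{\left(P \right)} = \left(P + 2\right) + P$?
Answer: $102$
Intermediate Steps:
$f = -18$ ($f = \left(-6\right) 3 = -18$)
$E{\left(P \right)} = 2 + 2 P$ ($E{\left(P \right)} = \left(2 + P\right) + P = 2 + 2 P$)
$O{\left(F,m \right)} = 3 F$ ($O{\left(F,m \right)} = F 3 = 3 F$)
$- O{\left(E{\left(f \right)},-56 \right)} = - 3 \left(2 + 2 \left(-18\right)\right) = - 3 \left(2 - 36\right) = - 3 \left(-34\right) = \left(-1\right) \left(-102\right) = 102$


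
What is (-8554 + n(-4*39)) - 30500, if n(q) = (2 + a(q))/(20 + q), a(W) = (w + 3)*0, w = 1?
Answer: -2655673/68 ≈ -39054.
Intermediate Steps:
a(W) = 0 (a(W) = (1 + 3)*0 = 4*0 = 0)
n(q) = 2/(20 + q) (n(q) = (2 + 0)/(20 + q) = 2/(20 + q))
(-8554 + n(-4*39)) - 30500 = (-8554 + 2/(20 - 4*39)) - 30500 = (-8554 + 2/(20 - 156)) - 30500 = (-8554 + 2/(-136)) - 30500 = (-8554 + 2*(-1/136)) - 30500 = (-8554 - 1/68) - 30500 = -581673/68 - 30500 = -2655673/68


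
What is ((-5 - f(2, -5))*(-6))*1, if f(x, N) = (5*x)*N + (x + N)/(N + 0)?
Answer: -1332/5 ≈ -266.40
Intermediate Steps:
f(x, N) = (N + x)/N + 5*N*x (f(x, N) = 5*N*x + (N + x)/N = (N + x)/N + 5*N*x)
((-5 - f(2, -5))*(-6))*1 = ((-5 - (1 + 2/(-5) + 5*(-5)*2))*(-6))*1 = ((-5 - (1 + 2*(-⅕) - 50))*(-6))*1 = ((-5 - (1 - ⅖ - 50))*(-6))*1 = ((-5 - 1*(-247/5))*(-6))*1 = ((-5 + 247/5)*(-6))*1 = ((222/5)*(-6))*1 = -1332/5*1 = -1332/5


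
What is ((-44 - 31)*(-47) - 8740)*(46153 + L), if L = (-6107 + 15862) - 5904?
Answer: -260770860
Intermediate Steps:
L = 3851 (L = 9755 - 5904 = 3851)
((-44 - 31)*(-47) - 8740)*(46153 + L) = ((-44 - 31)*(-47) - 8740)*(46153 + 3851) = (-75*(-47) - 8740)*50004 = (3525 - 8740)*50004 = -5215*50004 = -260770860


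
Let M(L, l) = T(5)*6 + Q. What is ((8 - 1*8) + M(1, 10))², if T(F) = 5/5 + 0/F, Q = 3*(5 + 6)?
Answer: 1521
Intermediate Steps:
Q = 33 (Q = 3*11 = 33)
T(F) = 1 (T(F) = 5*(⅕) + 0 = 1 + 0 = 1)
M(L, l) = 39 (M(L, l) = 1*6 + 33 = 6 + 33 = 39)
((8 - 1*8) + M(1, 10))² = ((8 - 1*8) + 39)² = ((8 - 8) + 39)² = (0 + 39)² = 39² = 1521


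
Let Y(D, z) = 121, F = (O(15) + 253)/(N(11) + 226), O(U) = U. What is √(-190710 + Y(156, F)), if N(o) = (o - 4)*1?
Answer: I*√190589 ≈ 436.56*I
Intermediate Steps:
N(o) = -4 + o (N(o) = (-4 + o)*1 = -4 + o)
F = 268/233 (F = (15 + 253)/((-4 + 11) + 226) = 268/(7 + 226) = 268/233 ≈ 1.1502)
√(-190710 + Y(156, F)) = √(-190710 + 121) = √(-190589) = I*√190589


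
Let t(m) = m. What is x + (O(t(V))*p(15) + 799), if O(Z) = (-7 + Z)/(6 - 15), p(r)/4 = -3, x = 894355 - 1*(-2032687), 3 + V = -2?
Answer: 2927825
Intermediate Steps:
V = -5 (V = -3 - 2 = -5)
x = 2927042 (x = 894355 + 2032687 = 2927042)
p(r) = -12 (p(r) = 4*(-3) = -12)
O(Z) = 7/9 - Z/9 (O(Z) = (-7 + Z)/(-9) = (-7 + Z)*(-⅑) = 7/9 - Z/9)
x + (O(t(V))*p(15) + 799) = 2927042 + ((7/9 - ⅑*(-5))*(-12) + 799) = 2927042 + ((7/9 + 5/9)*(-12) + 799) = 2927042 + ((4/3)*(-12) + 799) = 2927042 + (-16 + 799) = 2927042 + 783 = 2927825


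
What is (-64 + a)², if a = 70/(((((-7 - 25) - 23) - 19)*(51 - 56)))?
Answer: 5574321/1369 ≈ 4071.8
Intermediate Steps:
a = 7/37 (a = 70/((((-32 - 23) - 19)*(-5))) = 70/(((-55 - 19)*(-5))) = 70/((-74*(-5))) = 70/370 = 70*(1/370) = 7/37 ≈ 0.18919)
(-64 + a)² = (-64 + 7/37)² = (-2361/37)² = 5574321/1369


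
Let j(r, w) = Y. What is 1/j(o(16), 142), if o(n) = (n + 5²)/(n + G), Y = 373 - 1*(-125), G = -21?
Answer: 1/498 ≈ 0.0020080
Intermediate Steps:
Y = 498 (Y = 373 + 125 = 498)
o(n) = (25 + n)/(-21 + n) (o(n) = (n + 5²)/(n - 21) = (n + 25)/(-21 + n) = (25 + n)/(-21 + n))
j(r, w) = 498
1/j(o(16), 142) = 1/498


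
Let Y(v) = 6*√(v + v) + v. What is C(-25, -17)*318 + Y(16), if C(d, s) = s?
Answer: -5390 + 24*√2 ≈ -5356.1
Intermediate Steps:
Y(v) = v + 6*√2*√v (Y(v) = 6*√(2*v) + v = 6*(√2*√v) + v = 6*√2*√v + v = v + 6*√2*√v)
C(-25, -17)*318 + Y(16) = -17*318 + (16 + 6*√2*√16) = -5406 + (16 + 6*√2*4) = -5406 + (16 + 24*√2) = -5390 + 24*√2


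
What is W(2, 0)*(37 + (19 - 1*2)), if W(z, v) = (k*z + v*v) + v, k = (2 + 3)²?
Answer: 2700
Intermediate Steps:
k = 25 (k = 5² = 25)
W(z, v) = v + v² + 25*z (W(z, v) = (25*z + v*v) + v = (25*z + v²) + v = (v² + 25*z) + v = v + v² + 25*z)
W(2, 0)*(37 + (19 - 1*2)) = (0 + 0² + 25*2)*(37 + (19 - 1*2)) = (0 + 0 + 50)*(37 + (19 - 2)) = 50*(37 + 17) = 50*54 = 2700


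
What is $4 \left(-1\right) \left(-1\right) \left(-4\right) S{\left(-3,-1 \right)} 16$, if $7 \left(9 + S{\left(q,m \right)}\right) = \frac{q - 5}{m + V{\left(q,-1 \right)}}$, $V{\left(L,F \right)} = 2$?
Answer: $\frac{18176}{7} \approx 2596.6$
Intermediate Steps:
$S{\left(q,m \right)} = -9 + \frac{-5 + q}{7 \left(2 + m\right)}$ ($S{\left(q,m \right)} = -9 + \frac{\left(q - 5\right) \frac{1}{m + 2}}{7} = -9 + \frac{\left(-5 + q\right) \frac{1}{2 + m}}{7} = -9 + \frac{\frac{1}{2 + m} \left(-5 + q\right)}{7} = -9 + \frac{-5 + q}{7 \left(2 + m\right)}$)
$4 \left(-1\right) \left(-1\right) \left(-4\right) S{\left(-3,-1 \right)} 16 = 4 \left(-1\right) \left(-1\right) \left(-4\right) \frac{-131 - 3 - -63}{7 \left(2 - 1\right)} 16 = 4 \cdot 1 \left(-4\right) \frac{-131 - 3 + 63}{7 \cdot 1} \cdot 16 = 4 \left(- 4 \cdot \frac{1}{7} \cdot 1 \left(-71\right)\right) 16 = 4 \left(\left(-4\right) \left(- \frac{71}{7}\right)\right) 16 = 4 \cdot \frac{284}{7} \cdot 16 = \frac{1136}{7} \cdot 16 = \frac{18176}{7}$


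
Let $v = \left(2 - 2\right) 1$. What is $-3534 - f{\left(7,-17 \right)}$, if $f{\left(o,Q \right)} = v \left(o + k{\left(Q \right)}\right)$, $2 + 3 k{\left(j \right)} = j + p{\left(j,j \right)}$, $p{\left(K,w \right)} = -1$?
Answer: $-3534$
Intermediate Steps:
$v = 0$ ($v = 0 \cdot 1 = 0$)
$k{\left(j \right)} = -1 + \frac{j}{3}$ ($k{\left(j \right)} = - \frac{2}{3} + \frac{j - 1}{3} = - \frac{2}{3} + \frac{-1 + j}{3} = - \frac{2}{3} + \left(- \frac{1}{3} + \frac{j}{3}\right) = -1 + \frac{j}{3}$)
$f{\left(o,Q \right)} = 0$ ($f{\left(o,Q \right)} = 0 \left(o + \left(-1 + \frac{Q}{3}\right)\right) = 0 \left(-1 + o + \frac{Q}{3}\right) = 0$)
$-3534 - f{\left(7,-17 \right)} = -3534 - 0 = -3534 + 0 = -3534$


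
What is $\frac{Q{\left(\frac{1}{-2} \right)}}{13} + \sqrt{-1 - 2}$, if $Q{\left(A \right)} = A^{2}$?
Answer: $\frac{1}{52} + i \sqrt{3} \approx 0.019231 + 1.732 i$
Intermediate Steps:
$\frac{Q{\left(\frac{1}{-2} \right)}}{13} + \sqrt{-1 - 2} = \frac{\left(\frac{1}{-2}\right)^{2}}{13} + \sqrt{-1 - 2} = \frac{\left(- \frac{1}{2}\right)^{2}}{13} + \sqrt{-3} = \frac{1}{13} \cdot \frac{1}{4} + i \sqrt{3} = \frac{1}{52} + i \sqrt{3}$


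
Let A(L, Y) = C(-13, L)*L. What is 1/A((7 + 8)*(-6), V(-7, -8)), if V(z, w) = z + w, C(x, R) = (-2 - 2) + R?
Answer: 1/8460 ≈ 0.00011820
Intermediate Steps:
C(x, R) = -4 + R
V(z, w) = w + z
A(L, Y) = L*(-4 + L) (A(L, Y) = (-4 + L)*L = L*(-4 + L))
1/A((7 + 8)*(-6), V(-7, -8)) = 1/(((7 + 8)*(-6))*(-4 + (7 + 8)*(-6))) = 1/((15*(-6))*(-4 + 15*(-6))) = 1/(-90*(-4 - 90)) = 1/(-90*(-94)) = 1/8460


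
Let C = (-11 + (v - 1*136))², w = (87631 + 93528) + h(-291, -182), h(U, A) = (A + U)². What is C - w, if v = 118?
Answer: -404047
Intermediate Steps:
w = 404888 (w = (87631 + 93528) + (-182 - 291)² = 181159 + (-473)² = 181159 + 223729 = 404888)
C = 841 (C = (-11 + (118 - 1*136))² = (-11 + (118 - 136))² = (-11 - 18)² = (-29)² = 841)
C - w = 841 - 1*404888 = 841 - 404888 = -404047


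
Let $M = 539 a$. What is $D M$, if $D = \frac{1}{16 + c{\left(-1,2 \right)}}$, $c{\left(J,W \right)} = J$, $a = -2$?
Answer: $- \frac{1078}{15} \approx -71.867$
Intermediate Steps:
$D = \frac{1}{15}$ ($D = \frac{1}{16 - 1} = \frac{1}{15} \approx 0.066667$)
$M = -1078$ ($M = 539 \left(-2\right) = -1078$)
$D M = \frac{1}{15} \left(-1078\right) = - \frac{1078}{15}$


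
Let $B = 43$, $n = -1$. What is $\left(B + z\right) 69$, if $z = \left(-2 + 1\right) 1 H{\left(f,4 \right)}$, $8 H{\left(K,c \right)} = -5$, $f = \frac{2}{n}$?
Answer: $\frac{24081}{8} \approx 3010.1$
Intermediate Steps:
$f = -2$ ($f = \frac{2}{-1} = 2 \left(-1\right) = -2$)
$H{\left(K,c \right)} = - \frac{5}{8}$ ($H{\left(K,c \right)} = \frac{1}{8} \left(-5\right) = - \frac{5}{8}$)
$z = \frac{5}{8}$ ($z = \left(-2 + 1\right) 1 \left(- \frac{5}{8}\right) = \left(-1\right) 1 \left(- \frac{5}{8}\right) = \left(-1\right) \left(- \frac{5}{8}\right) = \frac{5}{8} \approx 0.625$)
$\left(B + z\right) 69 = \left(43 + \frac{5}{8}\right) 69 = \frac{349}{8} \cdot 69 = \frac{24081}{8}$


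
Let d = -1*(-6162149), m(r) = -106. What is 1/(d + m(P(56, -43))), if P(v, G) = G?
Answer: 1/6162043 ≈ 1.6228e-7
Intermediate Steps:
d = 6162149
1/(d + m(P(56, -43))) = 1/(6162149 - 106) = 1/6162043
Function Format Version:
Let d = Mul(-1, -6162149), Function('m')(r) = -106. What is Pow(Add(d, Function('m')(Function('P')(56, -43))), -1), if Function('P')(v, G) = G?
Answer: Rational(1, 6162043) ≈ 1.6228e-7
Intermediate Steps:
d = 6162149
Pow(Add(d, Function('m')(Function('P')(56, -43))), -1) = Pow(Add(6162149, -106), -1) = Pow(6162043, -1) = Rational(1, 6162043)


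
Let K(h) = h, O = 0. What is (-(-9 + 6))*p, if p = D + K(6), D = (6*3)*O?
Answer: 18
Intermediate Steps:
D = 0 (D = (6*3)*0 = 18*0 = 0)
p = 6 (p = 0 + 6 = 6)
(-(-9 + 6))*p = -(-9 + 6)*6 = -1*(-3)*6 = 3*6 = 18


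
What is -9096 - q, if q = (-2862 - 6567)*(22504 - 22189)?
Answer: 2961039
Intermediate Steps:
q = -2970135 (q = -9429*315 = -2970135)
-9096 - q = -9096 - 1*(-2970135) = -9096 + 2970135 = 2961039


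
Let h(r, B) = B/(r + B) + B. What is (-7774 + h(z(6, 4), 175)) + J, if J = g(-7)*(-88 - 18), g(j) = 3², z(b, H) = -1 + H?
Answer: -1522259/178 ≈ -8552.0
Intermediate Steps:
g(j) = 9
J = -954 (J = 9*(-88 - 18) = 9*(-106) = -954)
h(r, B) = B + B/(B + r) (h(r, B) = B/(B + r) + B = B + B/(B + r))
(-7774 + h(z(6, 4), 175)) + J = (-7774 + 175*(1 + 175 + (-1 + 4))/(175 + (-1 + 4))) - 954 = (-7774 + 175*(1 + 175 + 3)/(175 + 3)) - 954 = (-7774 + 175*179/178) - 954 = (-7774 + 175*(1/178)*179) - 954 = (-7774 + 31325/178) - 954 = -1352447/178 - 954 = -1522259/178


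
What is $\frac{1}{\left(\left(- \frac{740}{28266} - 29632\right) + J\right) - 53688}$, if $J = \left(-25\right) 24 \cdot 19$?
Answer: $- \frac{14133}{1338678130} \approx -1.0557 \cdot 10^{-5}$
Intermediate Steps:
$J = -11400$ ($J = \left(-600\right) 19 = -11400$)
$\frac{1}{\left(\left(- \frac{740}{28266} - 29632\right) + J\right) - 53688} = \frac{1}{\left(\left(- \frac{740}{28266} - 29632\right) - 11400\right) - 53688} = \frac{1}{\left(\left(\left(-740\right) \frac{1}{28266} - 29632\right) - 11400\right) - 53688} = \frac{1}{\left(\left(- \frac{370}{14133} - 29632\right) - 11400\right) - 53688} = \frac{1}{\left(- \frac{418789426}{14133} - 11400\right) - 53688} = \frac{1}{- \frac{579905626}{14133} - 53688} = \frac{1}{- \frac{1338678130}{14133}} = - \frac{14133}{1338678130}$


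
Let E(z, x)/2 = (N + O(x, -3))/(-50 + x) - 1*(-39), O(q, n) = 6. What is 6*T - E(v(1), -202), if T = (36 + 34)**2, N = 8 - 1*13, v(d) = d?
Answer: 3694573/126 ≈ 29322.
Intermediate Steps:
N = -5 (N = 8 - 13 = -5)
T = 4900 (T = 70**2 = 4900)
E(z, x) = 78 + 2/(-50 + x) (E(z, x) = 2*((-5 + 6)/(-50 + x) - 1*(-39)) = 2*(1/(-50 + x) + 39) = 2*(39 + 1/(-50 + x)) = 78 + 2/(-50 + x))
6*T - E(v(1), -202) = 6*4900 - 2*(-1949 + 39*(-202))/(-50 - 202) = 29400 - 2*(-1949 - 7878)/(-252) = 29400 - 2*(-1)*(-9827)/252 = 29400 - 1*9827/126 = 29400 - 9827/126 = 3694573/126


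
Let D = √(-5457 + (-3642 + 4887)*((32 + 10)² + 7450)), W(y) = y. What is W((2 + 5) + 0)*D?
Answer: 21*√1273997 ≈ 23703.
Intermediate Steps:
D = 3*√1273997 (D = √(-5457 + 1245*(42² + 7450)) = √(-5457 + 1245*(1764 + 7450)) = √(-5457 + 1245*9214) = √(-5457 + 11471430) = √11465973 = 3*√1273997 ≈ 3386.1)
W((2 + 5) + 0)*D = ((2 + 5) + 0)*(3*√1273997) = (7 + 0)*(3*√1273997) = 7*(3*√1273997) = 21*√1273997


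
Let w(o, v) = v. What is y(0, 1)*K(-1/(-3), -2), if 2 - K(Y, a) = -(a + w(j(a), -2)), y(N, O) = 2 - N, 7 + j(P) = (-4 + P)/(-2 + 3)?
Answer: -4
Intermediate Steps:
j(P) = -11 + P (j(P) = -7 + (-4 + P)/(-2 + 3) = -7 + (-4 + P)/1 = -7 + (-4 + P)*1 = -7 + (-4 + P) = -11 + P)
K(Y, a) = a (K(Y, a) = 2 - (-1)*(a - 2) = 2 - (-1)*(-2 + a) = 2 - (2 - a) = 2 + (-2 + a) = a)
y(0, 1)*K(-1/(-3), -2) = (2 - 1*0)*(-2) = (2 + 0)*(-2) = 2*(-2) = -4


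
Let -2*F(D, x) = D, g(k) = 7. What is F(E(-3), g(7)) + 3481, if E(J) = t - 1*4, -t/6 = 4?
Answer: 3495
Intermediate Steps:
t = -24 (t = -6*4 = -24)
E(J) = -28 (E(J) = -24 - 1*4 = -24 - 4 = -28)
F(D, x) = -D/2
F(E(-3), g(7)) + 3481 = -1/2*(-28) + 3481 = 14 + 3481 = 3495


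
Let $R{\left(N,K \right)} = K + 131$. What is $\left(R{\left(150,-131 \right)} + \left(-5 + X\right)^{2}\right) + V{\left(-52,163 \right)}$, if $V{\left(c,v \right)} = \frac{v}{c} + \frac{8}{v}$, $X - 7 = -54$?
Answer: $\frac{22892951}{8476} \approx 2700.9$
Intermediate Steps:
$X = -47$ ($X = 7 - 54 = -47$)
$R{\left(N,K \right)} = 131 + K$
$V{\left(c,v \right)} = \frac{8}{v} + \frac{v}{c}$
$\left(R{\left(150,-131 \right)} + \left(-5 + X\right)^{2}\right) + V{\left(-52,163 \right)} = \left(\left(131 - 131\right) + \left(-5 - 47\right)^{2}\right) + \left(\frac{8}{163} + \frac{163}{-52}\right) = \left(0 + \left(-52\right)^{2}\right) + \left(8 \cdot \frac{1}{163} + 163 \left(- \frac{1}{52}\right)\right) = \left(0 + 2704\right) + \left(\frac{8}{163} - \frac{163}{52}\right) = 2704 - \frac{26153}{8476} = \frac{22892951}{8476}$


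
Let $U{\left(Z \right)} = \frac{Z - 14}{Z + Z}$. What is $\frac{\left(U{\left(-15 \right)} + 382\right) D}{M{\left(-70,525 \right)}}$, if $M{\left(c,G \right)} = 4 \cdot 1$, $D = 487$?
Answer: $\frac{5595143}{120} \approx 46626.0$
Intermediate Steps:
$U{\left(Z \right)} = \frac{-14 + Z}{2 Z}$
$M{\left(c,G \right)} = 4$
$\frac{\left(U{\left(-15 \right)} + 382\right) D}{M{\left(-70,525 \right)}} = \frac{\left(\frac{-14 - 15}{2 \left(-15\right)} + 382\right) 487}{4} = \left(\frac{1}{2} \left(- \frac{1}{15}\right) \left(-29\right) + 382\right) 487 \cdot \frac{1}{4} = \left(\frac{29}{30} + 382\right) 487 \cdot \frac{1}{4} = \frac{11489}{30} \cdot 487 \cdot \frac{1}{4} = \frac{5595143}{30} \cdot \frac{1}{4} = \frac{5595143}{120}$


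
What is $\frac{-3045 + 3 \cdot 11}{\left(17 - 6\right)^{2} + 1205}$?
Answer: $- \frac{502}{221} \approx -2.2715$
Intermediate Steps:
$\frac{-3045 + 3 \cdot 11}{\left(17 - 6\right)^{2} + 1205} = \frac{-3045 + 33}{11^{2} + 1205} = - \frac{3012}{121 + 1205} = - \frac{3012}{1326} = \left(-3012\right) \frac{1}{1326} = - \frac{502}{221}$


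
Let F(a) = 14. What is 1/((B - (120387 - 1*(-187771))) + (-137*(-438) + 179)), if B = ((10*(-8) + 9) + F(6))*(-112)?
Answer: -1/241589 ≈ -4.1393e-6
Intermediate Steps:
B = 6384 (B = ((10*(-8) + 9) + 14)*(-112) = ((-80 + 9) + 14)*(-112) = (-71 + 14)*(-112) = -57*(-112) = 6384)
1/((B - (120387 - 1*(-187771))) + (-137*(-438) + 179)) = 1/((6384 - (120387 - 1*(-187771))) + (-137*(-438) + 179)) = 1/((6384 - (120387 + 187771)) + (60006 + 179)) = 1/((6384 - 1*308158) + 60185) = 1/((6384 - 308158) + 60185) = 1/(-301774 + 60185) = 1/(-241589) = -1/241589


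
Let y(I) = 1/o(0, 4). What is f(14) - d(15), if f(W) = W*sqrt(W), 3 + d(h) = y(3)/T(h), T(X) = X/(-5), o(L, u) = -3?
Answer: 26/9 + 14*sqrt(14) ≈ 55.272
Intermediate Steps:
y(I) = -1/3 (y(I) = 1/(-3) = -1/3)
T(X) = -X/5 (T(X) = X*(-1/5) = -X/5)
d(h) = -3 + 5/(3*h) (d(h) = -3 - (-5/h)/3 = -3 - (-5)/(3*h) = -3 + 5/(3*h))
f(W) = W**(3/2)
f(14) - d(15) = 14**(3/2) - (-3 + (5/3)/15) = 14*sqrt(14) - (-3 + (5/3)*(1/15)) = 14*sqrt(14) - (-3 + 1/9) = 14*sqrt(14) - 1*(-26/9) = 14*sqrt(14) + 26/9 = 26/9 + 14*sqrt(14)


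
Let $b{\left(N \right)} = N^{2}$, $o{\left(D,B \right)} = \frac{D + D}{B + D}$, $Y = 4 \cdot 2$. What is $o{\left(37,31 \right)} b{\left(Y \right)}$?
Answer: $\frac{1184}{17} \approx 69.647$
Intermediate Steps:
$Y = 8$
$o{\left(D,B \right)} = \frac{2 D}{B + D}$
$o{\left(37,31 \right)} b{\left(Y \right)} = 2 \cdot 37 \frac{1}{31 + 37} \cdot 8^{2} = 2 \cdot 37 \cdot \frac{1}{68} \cdot 64 = \frac{37}{34} \cdot 64 = \frac{1184}{17}$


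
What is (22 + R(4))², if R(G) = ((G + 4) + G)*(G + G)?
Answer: 13924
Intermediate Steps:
R(G) = 2*G*(4 + 2*G) (R(G) = ((4 + G) + G)*(2*G) = (4 + 2*G)*(2*G) = 2*G*(4 + 2*G))
(22 + R(4))² = (22 + 4*4*(2 + 4))² = (22 + 4*4*6)² = (22 + 96)² = 118² = 13924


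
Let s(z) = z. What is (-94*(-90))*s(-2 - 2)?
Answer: -33840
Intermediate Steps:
(-94*(-90))*s(-2 - 2) = (-94*(-90))*(-2 - 2) = 8460*(-4) = -33840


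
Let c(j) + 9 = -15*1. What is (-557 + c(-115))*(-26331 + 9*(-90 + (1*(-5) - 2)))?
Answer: 15805524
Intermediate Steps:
c(j) = -24 (c(j) = -9 - 15*1 = -9 - 15 = -24)
(-557 + c(-115))*(-26331 + 9*(-90 + (1*(-5) - 2))) = (-557 - 24)*(-26331 + 9*(-90 + (1*(-5) - 2))) = -581*(-26331 + 9*(-90 + (-5 - 2))) = -581*(-26331 + 9*(-90 - 7)) = -581*(-26331 + 9*(-97)) = -581*(-26331 - 873) = -581*(-27204) = 15805524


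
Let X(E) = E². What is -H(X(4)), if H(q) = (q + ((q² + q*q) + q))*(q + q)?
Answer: -17408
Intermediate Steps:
H(q) = 2*q*(2*q + 2*q²) (H(q) = (q + ((q² + q²) + q))*(2*q) = (q + (2*q² + q))*(2*q) = (q + (q + 2*q²))*(2*q) = (2*q + 2*q²)*(2*q) = 2*q*(2*q + 2*q²))
-H(X(4)) = -4*(4²)²*(1 + 4²) = -4*16²*(1 + 16) = -4*256*17 = -1*17408 = -17408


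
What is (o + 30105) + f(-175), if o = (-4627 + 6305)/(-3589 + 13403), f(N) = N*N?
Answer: 298002949/4907 ≈ 60730.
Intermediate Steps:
f(N) = N²
o = 839/4907 (o = 1678/9814 = 1678*(1/9814) = 839/4907 ≈ 0.17098)
(o + 30105) + f(-175) = (839/4907 + 30105) + (-175)² = 147726074/4907 + 30625 = 298002949/4907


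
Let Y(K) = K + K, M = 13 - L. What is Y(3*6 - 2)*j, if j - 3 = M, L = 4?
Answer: 384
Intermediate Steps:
M = 9 (M = 13 - 1*4 = 13 - 4 = 9)
Y(K) = 2*K
j = 12 (j = 3 + 9 = 12)
Y(3*6 - 2)*j = (2*(3*6 - 2))*12 = (2*(18 - 2))*12 = (2*16)*12 = 32*12 = 384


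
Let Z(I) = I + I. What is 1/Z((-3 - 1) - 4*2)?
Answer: -1/24 ≈ -0.041667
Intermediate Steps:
Z(I) = 2*I
1/Z((-3 - 1) - 4*2) = 1/(2*((-3 - 1) - 4*2)) = 1/(2*(-4 - 8)) = 1/(2*(-12)) = 1/(-24) = -1/24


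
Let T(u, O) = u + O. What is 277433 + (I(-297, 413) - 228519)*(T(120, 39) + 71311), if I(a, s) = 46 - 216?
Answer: -16344125397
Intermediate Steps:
T(u, O) = O + u
I(a, s) = -170
277433 + (I(-297, 413) - 228519)*(T(120, 39) + 71311) = 277433 + (-170 - 228519)*((39 + 120) + 71311) = 277433 - 228689*(159 + 71311) = 277433 - 228689*71470 = 277433 - 16344402830 = -16344125397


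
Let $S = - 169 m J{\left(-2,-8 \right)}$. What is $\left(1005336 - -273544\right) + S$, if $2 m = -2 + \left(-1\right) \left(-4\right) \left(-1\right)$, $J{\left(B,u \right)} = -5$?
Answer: $1276345$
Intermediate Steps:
$m = -3$ ($m = \frac{-2 + \left(-1\right) \left(-4\right) \left(-1\right)}{2} = \frac{-2 + 4 \left(-1\right)}{2} = \frac{-2 - 4}{2} = \frac{1}{2} \left(-6\right) = -3$)
$S = -2535$ ($S = \left(-169\right) \left(-3\right) \left(-5\right) = 507 \left(-5\right) = -2535$)
$\left(1005336 - -273544\right) + S = \left(1005336 - -273544\right) - 2535 = \left(1005336 + 273544\right) - 2535 = 1278880 - 2535 = 1276345$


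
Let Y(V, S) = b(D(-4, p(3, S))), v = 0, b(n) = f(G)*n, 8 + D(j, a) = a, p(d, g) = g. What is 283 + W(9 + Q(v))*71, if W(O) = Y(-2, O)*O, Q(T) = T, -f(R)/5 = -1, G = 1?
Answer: 3478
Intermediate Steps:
f(R) = 5 (f(R) = -5*(-1) = 5)
D(j, a) = -8 + a
b(n) = 5*n
Y(V, S) = -40 + 5*S (Y(V, S) = 5*(-8 + S) = -40 + 5*S)
W(O) = O*(-40 + 5*O) (W(O) = (-40 + 5*O)*O = O*(-40 + 5*O))
283 + W(9 + Q(v))*71 = 283 + (5*(9 + 0)*(-8 + (9 + 0)))*71 = 283 + (5*9*(-8 + 9))*71 = 283 + (5*9*1)*71 = 283 + 45*71 = 283 + 3195 = 3478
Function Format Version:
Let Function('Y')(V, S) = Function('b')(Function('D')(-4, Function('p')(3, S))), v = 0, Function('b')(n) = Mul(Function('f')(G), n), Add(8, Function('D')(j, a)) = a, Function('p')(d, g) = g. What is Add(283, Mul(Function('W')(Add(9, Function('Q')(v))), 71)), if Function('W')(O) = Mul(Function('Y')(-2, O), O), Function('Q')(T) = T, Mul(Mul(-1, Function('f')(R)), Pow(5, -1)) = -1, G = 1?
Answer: 3478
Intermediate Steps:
Function('f')(R) = 5 (Function('f')(R) = Mul(-5, -1) = 5)
Function('D')(j, a) = Add(-8, a)
Function('b')(n) = Mul(5, n)
Function('Y')(V, S) = Add(-40, Mul(5, S)) (Function('Y')(V, S) = Mul(5, Add(-8, S)) = Add(-40, Mul(5, S)))
Function('W')(O) = Mul(O, Add(-40, Mul(5, O))) (Function('W')(O) = Mul(Add(-40, Mul(5, O)), O) = Mul(O, Add(-40, Mul(5, O))))
Add(283, Mul(Function('W')(Add(9, Function('Q')(v))), 71)) = Add(283, Mul(Mul(5, Add(9, 0), Add(-8, Add(9, 0))), 71)) = Add(283, Mul(Mul(5, 9, Add(-8, 9)), 71)) = Add(283, Mul(Mul(5, 9, 1), 71)) = Add(283, Mul(45, 71)) = Add(283, 3195) = 3478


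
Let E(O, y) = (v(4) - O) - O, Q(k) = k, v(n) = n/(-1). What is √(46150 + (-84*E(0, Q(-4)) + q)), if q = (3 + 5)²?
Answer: 35*√38 ≈ 215.75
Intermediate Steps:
v(n) = -n (v(n) = n*(-1) = -n)
q = 64 (q = 8² = 64)
E(O, y) = -4 - 2*O (E(O, y) = (-1*4 - O) - O = (-4 - O) - O = -4 - 2*O)
√(46150 + (-84*E(0, Q(-4)) + q)) = √(46150 + (-84*(-4 - 2*0) + 64)) = √(46150 + (-84*(-4 + 0) + 64)) = √(46150 + (-84*(-4) + 64)) = √(46150 + (336 + 64)) = √(46150 + 400) = √46550 = 35*√38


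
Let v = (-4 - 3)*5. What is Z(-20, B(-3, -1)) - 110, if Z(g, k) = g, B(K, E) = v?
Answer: -130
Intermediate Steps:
v = -35 (v = -7*5 = -35)
B(K, E) = -35
Z(-20, B(-3, -1)) - 110 = -20 - 110 = -130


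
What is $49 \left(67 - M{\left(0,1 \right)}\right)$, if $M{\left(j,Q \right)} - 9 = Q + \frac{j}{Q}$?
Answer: $2793$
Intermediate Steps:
$M{\left(j,Q \right)} = 9 + Q + \frac{j}{Q}$ ($M{\left(j,Q \right)} = 9 + \left(Q + \frac{j}{Q}\right) = 9 + Q + \frac{j}{Q}$)
$49 \left(67 - M{\left(0,1 \right)}\right) = 49 \left(67 - \left(9 + 1 + \frac{0}{1}\right)\right) = 49 \left(67 - \left(9 + 1 + 0 \cdot 1\right)\right) = 49 \left(67 - \left(9 + 1 + 0\right)\right) = 49 \left(67 - 10\right) = 49 \cdot 57 = 2793$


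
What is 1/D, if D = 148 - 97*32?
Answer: -1/2956 ≈ -0.00033830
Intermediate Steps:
D = -2956 (D = 148 - 3104 = -2956)
1/D = 1/(-2956) = -1/2956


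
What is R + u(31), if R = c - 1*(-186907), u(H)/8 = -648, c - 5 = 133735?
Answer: 315463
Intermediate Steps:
c = 133740 (c = 5 + 133735 = 133740)
u(H) = -5184 (u(H) = 8*(-648) = -5184)
R = 320647 (R = 133740 - 1*(-186907) = 133740 + 186907 = 320647)
R + u(31) = 320647 - 5184 = 315463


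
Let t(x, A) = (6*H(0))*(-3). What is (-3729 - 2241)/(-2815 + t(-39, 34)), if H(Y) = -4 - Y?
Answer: 5970/2743 ≈ 2.1764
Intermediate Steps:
t(x, A) = 72 (t(x, A) = (6*(-4 - 1*0))*(-3) = (6*(-4 + 0))*(-3) = (6*(-4))*(-3) = -24*(-3) = 72)
(-3729 - 2241)/(-2815 + t(-39, 34)) = (-3729 - 2241)/(-2815 + 72) = -5970/(-2743) = -5970*(-1/2743) = 5970/2743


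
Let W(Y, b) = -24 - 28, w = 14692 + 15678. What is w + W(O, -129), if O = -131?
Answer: 30318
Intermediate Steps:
w = 30370
W(Y, b) = -52
w + W(O, -129) = 30370 - 52 = 30318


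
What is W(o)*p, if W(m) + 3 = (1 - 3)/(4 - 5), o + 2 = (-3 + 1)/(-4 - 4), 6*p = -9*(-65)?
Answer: -195/2 ≈ -97.500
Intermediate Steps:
p = 195/2 (p = (-9*(-65))/6 = (⅙)*585 = 195/2 ≈ 97.500)
o = -7/4 (o = -2 + (-3 + 1)/(-4 - 4) = -2 - 2/(-8) = -2 - 2*(-⅛) = -2 + ¼ = -7/4 ≈ -1.7500)
W(m) = -1 (W(m) = -3 + (1 - 3)/(4 - 5) = -3 - 2/(-1) = -3 - 2*(-1) = -3 + 2 = -1)
W(o)*p = -1*195/2 = -195/2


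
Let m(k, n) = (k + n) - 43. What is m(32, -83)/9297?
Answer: -94/9297 ≈ -0.010111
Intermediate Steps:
m(k, n) = -43 + k + n
m(32, -83)/9297 = (-43 + 32 - 83)/9297 = -94*1/9297 = -94/9297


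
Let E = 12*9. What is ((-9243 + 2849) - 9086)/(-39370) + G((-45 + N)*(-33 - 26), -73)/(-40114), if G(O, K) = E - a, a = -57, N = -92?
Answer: 1982157/5094478 ≈ 0.38908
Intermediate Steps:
E = 108
G(O, K) = 165 (G(O, K) = 108 - 1*(-57) = 108 + 57 = 165)
((-9243 + 2849) - 9086)/(-39370) + G((-45 + N)*(-33 - 26), -73)/(-40114) = ((-9243 + 2849) - 9086)/(-39370) + 165/(-40114) = (-6394 - 9086)*(-1/39370) + 165*(-1/40114) = -15480*(-1/39370) - 165/40114 = 1548/3937 - 165/40114 = 1982157/5094478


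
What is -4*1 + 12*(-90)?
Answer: -1084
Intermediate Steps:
-4*1 + 12*(-90) = -4 - 1080 = -1084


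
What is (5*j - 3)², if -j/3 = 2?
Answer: 1089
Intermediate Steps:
j = -6 (j = -3*2 = -6)
(5*j - 3)² = (5*(-6) - 3)² = (-30 - 3)² = (-33)² = 1089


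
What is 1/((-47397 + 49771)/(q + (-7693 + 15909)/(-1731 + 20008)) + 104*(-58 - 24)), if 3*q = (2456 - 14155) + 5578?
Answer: -111848869/953977323626 ≈ -0.00011724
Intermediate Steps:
q = -6121/3 (q = ((2456 - 14155) + 5578)/3 = (-11699 + 5578)/3 = (1/3)*(-6121) = -6121/3 ≈ -2040.3)
1/((-47397 + 49771)/(q + (-7693 + 15909)/(-1731 + 20008)) + 104*(-58 - 24)) = 1/((-47397 + 49771)/(-6121/3 + (-7693 + 15909)/(-1731 + 20008)) + 104*(-58 - 24)) = 1/(2374/(-6121/3 + 8216/18277) + 104*(-82)) = 1/(2374/(-6121/3 + 8216*(1/18277)) - 8528) = 1/(2374/(-6121/3 + 8216/18277) - 8528) = 1/(2374/(-111848869/54831) - 8528) = 1/(2374*(-54831/111848869) - 8528) = 1/(-130168794/111848869 - 8528) = 1/(-953977323626/111848869) = -111848869/953977323626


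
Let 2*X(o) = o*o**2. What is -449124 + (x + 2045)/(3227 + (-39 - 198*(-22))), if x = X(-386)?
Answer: -3416945639/7544 ≈ -4.5294e+5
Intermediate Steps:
X(o) = o**3/2 (X(o) = (o*o**2)/2 = o**3/2)
x = -28756228 (x = (1/2)*(-386)**3 = (1/2)*(-57512456) = -28756228)
-449124 + (x + 2045)/(3227 + (-39 - 198*(-22))) = -449124 + (-28756228 + 2045)/(3227 + (-39 - 198*(-22))) = -449124 - 28754183/(3227 + (-39 + 4356)) = -449124 - 28754183/(3227 + 4317) = -449124 - 28754183/7544 = -3416945639/7544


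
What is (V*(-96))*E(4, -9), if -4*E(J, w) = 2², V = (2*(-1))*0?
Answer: 0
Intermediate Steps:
V = 0 (V = -2*0 = 0)
E(J, w) = -1 (E(J, w) = -¼*2² = -¼*4 = -1)
(V*(-96))*E(4, -9) = (0*(-96))*(-1) = 0*(-1) = 0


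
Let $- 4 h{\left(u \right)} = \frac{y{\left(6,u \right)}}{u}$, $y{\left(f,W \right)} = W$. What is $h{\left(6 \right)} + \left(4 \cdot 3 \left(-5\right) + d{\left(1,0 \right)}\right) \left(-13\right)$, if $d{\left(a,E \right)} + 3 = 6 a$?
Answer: $\frac{2963}{4} \approx 740.75$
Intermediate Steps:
$d{\left(a,E \right)} = -3 + 6 a$
$h{\left(u \right)} = - \frac{1}{4}$ ($h{\left(u \right)} = - \frac{u \frac{1}{u}}{4} = \left(- \frac{1}{4}\right) 1 = - \frac{1}{4}$)
$h{\left(6 \right)} + \left(4 \cdot 3 \left(-5\right) + d{\left(1,0 \right)}\right) \left(-13\right) = - \frac{1}{4} + \left(4 \cdot 3 \left(-5\right) + \left(-3 + 6 \cdot 1\right)\right) \left(-13\right) = - \frac{1}{4} + \left(12 \left(-5\right) + \left(-3 + 6\right)\right) \left(-13\right) = - \frac{1}{4} + \left(-60 + 3\right) \left(-13\right) = - \frac{1}{4} - -741 = - \frac{1}{4} + 741 = \frac{2963}{4}$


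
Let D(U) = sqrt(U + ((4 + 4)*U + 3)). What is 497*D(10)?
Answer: 497*sqrt(93) ≈ 4792.9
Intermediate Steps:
D(U) = sqrt(3 + 9*U) (D(U) = sqrt(U + (8*U + 3)) = sqrt(U + (3 + 8*U)) = sqrt(3 + 9*U))
497*D(10) = 497*sqrt(3 + 9*10) = 497*sqrt(3 + 90) = 497*sqrt(93)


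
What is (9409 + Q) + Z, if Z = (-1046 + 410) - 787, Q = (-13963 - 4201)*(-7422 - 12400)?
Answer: 360054794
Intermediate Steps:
Q = 360046808 (Q = -18164*(-19822) = 360046808)
Z = -1423 (Z = -636 - 787 = -1423)
(9409 + Q) + Z = (9409 + 360046808) - 1423 = 360056217 - 1423 = 360054794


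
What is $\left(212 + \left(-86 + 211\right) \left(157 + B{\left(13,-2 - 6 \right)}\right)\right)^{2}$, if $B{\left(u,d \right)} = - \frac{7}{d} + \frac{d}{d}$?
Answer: $\frac{25783046041}{64} \approx 4.0286 \cdot 10^{8}$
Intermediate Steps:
$B{\left(u,d \right)} = 1 - \frac{7}{d}$ ($B{\left(u,d \right)} = - \frac{7}{d} + 1 = 1 - \frac{7}{d}$)
$\left(212 + \left(-86 + 211\right) \left(157 + B{\left(13,-2 - 6 \right)}\right)\right)^{2} = \left(212 + \left(-86 + 211\right) \left(157 + \frac{-7 - 8}{-2 - 6}\right)\right)^{2} = \left(212 + 125 \left(157 + \frac{-7 - 8}{-2 - 6}\right)\right)^{2} = \left(212 + 125 \left(157 + \frac{-7 - 8}{-8}\right)\right)^{2} = \left(212 + 125 \left(157 - - \frac{15}{8}\right)\right)^{2} = \left(212 + 125 \left(157 + \frac{15}{8}\right)\right)^{2} = \left(212 + 125 \cdot \frac{1271}{8}\right)^{2} = \left(212 + \frac{158875}{8}\right)^{2} = \left(\frac{160571}{8}\right)^{2} = \frac{25783046041}{64}$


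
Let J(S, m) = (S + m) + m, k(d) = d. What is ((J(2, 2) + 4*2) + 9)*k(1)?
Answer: 23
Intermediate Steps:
J(S, m) = S + 2*m
((J(2, 2) + 4*2) + 9)*k(1) = (((2 + 2*2) + 4*2) + 9)*1 = (((2 + 4) + 8) + 9)*1 = ((6 + 8) + 9)*1 = (14 + 9)*1 = 23*1 = 23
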